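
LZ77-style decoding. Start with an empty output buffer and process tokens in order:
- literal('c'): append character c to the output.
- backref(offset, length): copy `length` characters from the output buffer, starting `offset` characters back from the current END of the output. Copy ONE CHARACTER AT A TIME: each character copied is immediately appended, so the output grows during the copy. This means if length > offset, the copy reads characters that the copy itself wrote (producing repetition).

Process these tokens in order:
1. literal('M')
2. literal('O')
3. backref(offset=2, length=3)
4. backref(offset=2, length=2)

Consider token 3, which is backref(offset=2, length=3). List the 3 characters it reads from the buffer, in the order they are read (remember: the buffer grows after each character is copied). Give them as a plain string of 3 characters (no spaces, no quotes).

Answer: MOM

Derivation:
Token 1: literal('M'). Output: "M"
Token 2: literal('O'). Output: "MO"
Token 3: backref(off=2, len=3). Buffer before: "MO" (len 2)
  byte 1: read out[0]='M', append. Buffer now: "MOM"
  byte 2: read out[1]='O', append. Buffer now: "MOMO"
  byte 3: read out[2]='M', append. Buffer now: "MOMOM"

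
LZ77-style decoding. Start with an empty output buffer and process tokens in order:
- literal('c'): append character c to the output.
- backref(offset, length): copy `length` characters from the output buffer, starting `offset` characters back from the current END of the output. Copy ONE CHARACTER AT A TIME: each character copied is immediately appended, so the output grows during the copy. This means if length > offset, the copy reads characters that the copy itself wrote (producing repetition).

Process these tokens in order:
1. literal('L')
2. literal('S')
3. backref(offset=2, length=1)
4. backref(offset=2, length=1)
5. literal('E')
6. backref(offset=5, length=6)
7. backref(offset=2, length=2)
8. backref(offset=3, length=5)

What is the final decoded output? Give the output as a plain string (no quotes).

Answer: LSLSELSLSELELLELLE

Derivation:
Token 1: literal('L'). Output: "L"
Token 2: literal('S'). Output: "LS"
Token 3: backref(off=2, len=1). Copied 'L' from pos 0. Output: "LSL"
Token 4: backref(off=2, len=1). Copied 'S' from pos 1. Output: "LSLS"
Token 5: literal('E'). Output: "LSLSE"
Token 6: backref(off=5, len=6) (overlapping!). Copied 'LSLSEL' from pos 0. Output: "LSLSELSLSEL"
Token 7: backref(off=2, len=2). Copied 'EL' from pos 9. Output: "LSLSELSLSELEL"
Token 8: backref(off=3, len=5) (overlapping!). Copied 'LELLE' from pos 10. Output: "LSLSELSLSELELLELLE"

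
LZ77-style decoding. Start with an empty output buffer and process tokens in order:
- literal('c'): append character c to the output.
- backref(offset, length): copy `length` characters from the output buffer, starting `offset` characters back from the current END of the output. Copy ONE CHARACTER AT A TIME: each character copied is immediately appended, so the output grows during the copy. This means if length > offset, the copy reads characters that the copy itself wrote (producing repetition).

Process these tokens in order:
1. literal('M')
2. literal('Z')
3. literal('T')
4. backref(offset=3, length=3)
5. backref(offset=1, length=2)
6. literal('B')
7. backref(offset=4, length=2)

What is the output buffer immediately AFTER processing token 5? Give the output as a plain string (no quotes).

Token 1: literal('M'). Output: "M"
Token 2: literal('Z'). Output: "MZ"
Token 3: literal('T'). Output: "MZT"
Token 4: backref(off=3, len=3). Copied 'MZT' from pos 0. Output: "MZTMZT"
Token 5: backref(off=1, len=2) (overlapping!). Copied 'TT' from pos 5. Output: "MZTMZTTT"

Answer: MZTMZTTT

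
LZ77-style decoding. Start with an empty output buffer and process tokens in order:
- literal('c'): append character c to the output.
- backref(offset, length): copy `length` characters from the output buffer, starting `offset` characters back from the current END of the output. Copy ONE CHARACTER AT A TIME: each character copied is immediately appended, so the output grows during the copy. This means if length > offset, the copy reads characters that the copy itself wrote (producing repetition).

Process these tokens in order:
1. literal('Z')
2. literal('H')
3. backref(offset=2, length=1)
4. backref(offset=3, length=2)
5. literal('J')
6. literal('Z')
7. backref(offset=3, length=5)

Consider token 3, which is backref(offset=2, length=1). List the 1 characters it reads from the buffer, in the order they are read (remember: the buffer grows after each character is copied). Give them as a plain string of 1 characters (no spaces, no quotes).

Answer: Z

Derivation:
Token 1: literal('Z'). Output: "Z"
Token 2: literal('H'). Output: "ZH"
Token 3: backref(off=2, len=1). Buffer before: "ZH" (len 2)
  byte 1: read out[0]='Z', append. Buffer now: "ZHZ"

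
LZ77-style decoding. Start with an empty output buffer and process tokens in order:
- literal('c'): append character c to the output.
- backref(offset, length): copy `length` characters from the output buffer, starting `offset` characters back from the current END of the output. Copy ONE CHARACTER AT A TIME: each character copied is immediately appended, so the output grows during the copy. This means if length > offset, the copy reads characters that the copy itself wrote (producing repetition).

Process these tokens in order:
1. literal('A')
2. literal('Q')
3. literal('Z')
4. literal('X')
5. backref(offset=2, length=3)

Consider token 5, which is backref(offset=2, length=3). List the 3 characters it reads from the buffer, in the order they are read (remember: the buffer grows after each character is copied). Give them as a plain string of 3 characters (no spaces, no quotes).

Answer: ZXZ

Derivation:
Token 1: literal('A'). Output: "A"
Token 2: literal('Q'). Output: "AQ"
Token 3: literal('Z'). Output: "AQZ"
Token 4: literal('X'). Output: "AQZX"
Token 5: backref(off=2, len=3). Buffer before: "AQZX" (len 4)
  byte 1: read out[2]='Z', append. Buffer now: "AQZXZ"
  byte 2: read out[3]='X', append. Buffer now: "AQZXZX"
  byte 3: read out[4]='Z', append. Buffer now: "AQZXZXZ"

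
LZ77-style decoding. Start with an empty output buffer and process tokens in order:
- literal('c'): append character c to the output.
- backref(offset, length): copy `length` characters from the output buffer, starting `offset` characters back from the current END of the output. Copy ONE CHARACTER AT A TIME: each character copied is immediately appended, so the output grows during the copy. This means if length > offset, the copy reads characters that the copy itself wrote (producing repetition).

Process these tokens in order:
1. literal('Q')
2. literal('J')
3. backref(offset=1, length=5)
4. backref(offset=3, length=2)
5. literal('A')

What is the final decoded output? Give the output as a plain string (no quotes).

Token 1: literal('Q'). Output: "Q"
Token 2: literal('J'). Output: "QJ"
Token 3: backref(off=1, len=5) (overlapping!). Copied 'JJJJJ' from pos 1. Output: "QJJJJJJ"
Token 4: backref(off=3, len=2). Copied 'JJ' from pos 4. Output: "QJJJJJJJJ"
Token 5: literal('A'). Output: "QJJJJJJJJA"

Answer: QJJJJJJJJA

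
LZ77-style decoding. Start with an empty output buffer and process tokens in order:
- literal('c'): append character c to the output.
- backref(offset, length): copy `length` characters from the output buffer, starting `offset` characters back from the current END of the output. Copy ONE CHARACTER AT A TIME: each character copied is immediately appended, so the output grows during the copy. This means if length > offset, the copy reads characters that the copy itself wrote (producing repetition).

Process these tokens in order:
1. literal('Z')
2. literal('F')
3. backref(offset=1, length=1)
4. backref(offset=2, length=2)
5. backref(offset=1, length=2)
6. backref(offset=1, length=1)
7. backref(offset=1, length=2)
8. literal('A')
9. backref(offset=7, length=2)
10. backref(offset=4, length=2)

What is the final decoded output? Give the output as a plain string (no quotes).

Answer: ZFFFFFFFFFAFFFA

Derivation:
Token 1: literal('Z'). Output: "Z"
Token 2: literal('F'). Output: "ZF"
Token 3: backref(off=1, len=1). Copied 'F' from pos 1. Output: "ZFF"
Token 4: backref(off=2, len=2). Copied 'FF' from pos 1. Output: "ZFFFF"
Token 5: backref(off=1, len=2) (overlapping!). Copied 'FF' from pos 4. Output: "ZFFFFFF"
Token 6: backref(off=1, len=1). Copied 'F' from pos 6. Output: "ZFFFFFFF"
Token 7: backref(off=1, len=2) (overlapping!). Copied 'FF' from pos 7. Output: "ZFFFFFFFFF"
Token 8: literal('A'). Output: "ZFFFFFFFFFA"
Token 9: backref(off=7, len=2). Copied 'FF' from pos 4. Output: "ZFFFFFFFFFAFF"
Token 10: backref(off=4, len=2). Copied 'FA' from pos 9. Output: "ZFFFFFFFFFAFFFA"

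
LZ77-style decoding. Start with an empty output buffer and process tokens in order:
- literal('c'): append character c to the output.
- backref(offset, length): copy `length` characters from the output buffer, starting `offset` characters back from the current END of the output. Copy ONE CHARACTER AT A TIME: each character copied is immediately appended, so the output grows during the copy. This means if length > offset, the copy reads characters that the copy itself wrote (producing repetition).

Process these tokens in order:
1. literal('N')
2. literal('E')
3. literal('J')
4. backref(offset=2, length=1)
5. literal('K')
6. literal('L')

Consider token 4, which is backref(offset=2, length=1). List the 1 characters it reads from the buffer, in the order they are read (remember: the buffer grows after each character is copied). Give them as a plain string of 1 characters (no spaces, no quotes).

Token 1: literal('N'). Output: "N"
Token 2: literal('E'). Output: "NE"
Token 3: literal('J'). Output: "NEJ"
Token 4: backref(off=2, len=1). Buffer before: "NEJ" (len 3)
  byte 1: read out[1]='E', append. Buffer now: "NEJE"

Answer: E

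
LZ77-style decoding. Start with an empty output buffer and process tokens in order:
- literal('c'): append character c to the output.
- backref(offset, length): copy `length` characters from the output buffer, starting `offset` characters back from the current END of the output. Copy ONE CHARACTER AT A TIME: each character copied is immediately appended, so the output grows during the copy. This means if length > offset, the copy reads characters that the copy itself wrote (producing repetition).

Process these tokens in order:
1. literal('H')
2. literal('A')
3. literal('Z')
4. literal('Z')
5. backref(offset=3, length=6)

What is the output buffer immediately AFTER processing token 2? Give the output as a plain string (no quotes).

Token 1: literal('H'). Output: "H"
Token 2: literal('A'). Output: "HA"

Answer: HA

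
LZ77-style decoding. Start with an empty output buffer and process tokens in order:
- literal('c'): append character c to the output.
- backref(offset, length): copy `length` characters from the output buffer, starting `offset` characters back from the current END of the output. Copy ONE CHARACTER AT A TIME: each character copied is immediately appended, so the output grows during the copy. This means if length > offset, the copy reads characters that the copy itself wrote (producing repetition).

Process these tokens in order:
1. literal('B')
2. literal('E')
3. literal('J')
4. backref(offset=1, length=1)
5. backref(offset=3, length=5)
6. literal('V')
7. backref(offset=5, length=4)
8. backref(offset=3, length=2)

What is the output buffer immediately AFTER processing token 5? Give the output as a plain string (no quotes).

Answer: BEJJEJJEJ

Derivation:
Token 1: literal('B'). Output: "B"
Token 2: literal('E'). Output: "BE"
Token 3: literal('J'). Output: "BEJ"
Token 4: backref(off=1, len=1). Copied 'J' from pos 2. Output: "BEJJ"
Token 5: backref(off=3, len=5) (overlapping!). Copied 'EJJEJ' from pos 1. Output: "BEJJEJJEJ"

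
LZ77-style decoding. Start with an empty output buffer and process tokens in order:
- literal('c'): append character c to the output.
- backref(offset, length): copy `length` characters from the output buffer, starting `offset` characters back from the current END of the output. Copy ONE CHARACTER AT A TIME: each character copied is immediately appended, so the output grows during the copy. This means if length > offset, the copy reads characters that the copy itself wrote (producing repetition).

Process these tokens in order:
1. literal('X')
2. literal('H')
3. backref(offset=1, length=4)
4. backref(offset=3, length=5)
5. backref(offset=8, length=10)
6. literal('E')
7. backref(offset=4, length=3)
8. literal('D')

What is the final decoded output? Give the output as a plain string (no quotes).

Answer: XHHHHHHHHHHHHHHHHHHHHEHHHD

Derivation:
Token 1: literal('X'). Output: "X"
Token 2: literal('H'). Output: "XH"
Token 3: backref(off=1, len=4) (overlapping!). Copied 'HHHH' from pos 1. Output: "XHHHHH"
Token 4: backref(off=3, len=5) (overlapping!). Copied 'HHHHH' from pos 3. Output: "XHHHHHHHHHH"
Token 5: backref(off=8, len=10) (overlapping!). Copied 'HHHHHHHHHH' from pos 3. Output: "XHHHHHHHHHHHHHHHHHHHH"
Token 6: literal('E'). Output: "XHHHHHHHHHHHHHHHHHHHHE"
Token 7: backref(off=4, len=3). Copied 'HHH' from pos 18. Output: "XHHHHHHHHHHHHHHHHHHHHEHHH"
Token 8: literal('D'). Output: "XHHHHHHHHHHHHHHHHHHHHEHHHD"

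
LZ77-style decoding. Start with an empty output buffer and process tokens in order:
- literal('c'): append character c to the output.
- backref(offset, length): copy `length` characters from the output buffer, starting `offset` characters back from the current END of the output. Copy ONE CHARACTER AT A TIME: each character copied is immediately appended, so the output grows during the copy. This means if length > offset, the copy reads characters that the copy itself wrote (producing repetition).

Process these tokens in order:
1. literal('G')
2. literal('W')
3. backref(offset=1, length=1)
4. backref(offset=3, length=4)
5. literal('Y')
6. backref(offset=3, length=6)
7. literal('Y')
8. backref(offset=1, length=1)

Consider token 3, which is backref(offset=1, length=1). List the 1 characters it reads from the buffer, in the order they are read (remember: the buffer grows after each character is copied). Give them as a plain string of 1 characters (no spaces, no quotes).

Token 1: literal('G'). Output: "G"
Token 2: literal('W'). Output: "GW"
Token 3: backref(off=1, len=1). Buffer before: "GW" (len 2)
  byte 1: read out[1]='W', append. Buffer now: "GWW"

Answer: W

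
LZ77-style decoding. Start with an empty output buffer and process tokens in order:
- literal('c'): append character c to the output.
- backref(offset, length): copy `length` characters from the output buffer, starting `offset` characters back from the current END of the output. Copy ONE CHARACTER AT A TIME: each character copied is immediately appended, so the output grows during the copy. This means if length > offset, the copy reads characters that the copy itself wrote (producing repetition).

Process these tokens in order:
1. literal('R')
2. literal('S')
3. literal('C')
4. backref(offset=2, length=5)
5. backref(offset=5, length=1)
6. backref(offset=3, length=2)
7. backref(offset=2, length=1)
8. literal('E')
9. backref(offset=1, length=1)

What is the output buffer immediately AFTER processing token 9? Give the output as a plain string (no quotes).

Token 1: literal('R'). Output: "R"
Token 2: literal('S'). Output: "RS"
Token 3: literal('C'). Output: "RSC"
Token 4: backref(off=2, len=5) (overlapping!). Copied 'SCSCS' from pos 1. Output: "RSCSCSCS"
Token 5: backref(off=5, len=1). Copied 'S' from pos 3. Output: "RSCSCSCSS"
Token 6: backref(off=3, len=2). Copied 'CS' from pos 6. Output: "RSCSCSCSSCS"
Token 7: backref(off=2, len=1). Copied 'C' from pos 9. Output: "RSCSCSCSSCSC"
Token 8: literal('E'). Output: "RSCSCSCSSCSCE"
Token 9: backref(off=1, len=1). Copied 'E' from pos 12. Output: "RSCSCSCSSCSCEE"

Answer: RSCSCSCSSCSCEE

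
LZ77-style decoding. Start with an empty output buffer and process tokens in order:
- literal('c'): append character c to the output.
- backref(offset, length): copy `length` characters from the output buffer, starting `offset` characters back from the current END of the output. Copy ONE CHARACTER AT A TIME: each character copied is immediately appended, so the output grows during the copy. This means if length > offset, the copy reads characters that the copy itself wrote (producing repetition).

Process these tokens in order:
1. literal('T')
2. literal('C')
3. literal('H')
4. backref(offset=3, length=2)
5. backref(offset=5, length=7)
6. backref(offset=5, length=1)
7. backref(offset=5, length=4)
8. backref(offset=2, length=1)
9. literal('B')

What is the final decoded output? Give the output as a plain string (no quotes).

Answer: TCHTCTCHTCTCHTCTCTB

Derivation:
Token 1: literal('T'). Output: "T"
Token 2: literal('C'). Output: "TC"
Token 3: literal('H'). Output: "TCH"
Token 4: backref(off=3, len=2). Copied 'TC' from pos 0. Output: "TCHTC"
Token 5: backref(off=5, len=7) (overlapping!). Copied 'TCHTCTC' from pos 0. Output: "TCHTCTCHTCTC"
Token 6: backref(off=5, len=1). Copied 'H' from pos 7. Output: "TCHTCTCHTCTCH"
Token 7: backref(off=5, len=4). Copied 'TCTC' from pos 8. Output: "TCHTCTCHTCTCHTCTC"
Token 8: backref(off=2, len=1). Copied 'T' from pos 15. Output: "TCHTCTCHTCTCHTCTCT"
Token 9: literal('B'). Output: "TCHTCTCHTCTCHTCTCTB"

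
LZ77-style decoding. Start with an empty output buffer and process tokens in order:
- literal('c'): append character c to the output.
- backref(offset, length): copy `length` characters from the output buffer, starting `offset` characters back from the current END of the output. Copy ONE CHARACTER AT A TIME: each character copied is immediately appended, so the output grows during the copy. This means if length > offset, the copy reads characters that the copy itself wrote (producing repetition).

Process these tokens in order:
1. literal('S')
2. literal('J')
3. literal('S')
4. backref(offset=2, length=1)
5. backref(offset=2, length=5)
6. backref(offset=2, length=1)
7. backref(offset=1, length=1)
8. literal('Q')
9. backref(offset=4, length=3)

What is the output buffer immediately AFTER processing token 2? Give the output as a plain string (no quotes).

Token 1: literal('S'). Output: "S"
Token 2: literal('J'). Output: "SJ"

Answer: SJ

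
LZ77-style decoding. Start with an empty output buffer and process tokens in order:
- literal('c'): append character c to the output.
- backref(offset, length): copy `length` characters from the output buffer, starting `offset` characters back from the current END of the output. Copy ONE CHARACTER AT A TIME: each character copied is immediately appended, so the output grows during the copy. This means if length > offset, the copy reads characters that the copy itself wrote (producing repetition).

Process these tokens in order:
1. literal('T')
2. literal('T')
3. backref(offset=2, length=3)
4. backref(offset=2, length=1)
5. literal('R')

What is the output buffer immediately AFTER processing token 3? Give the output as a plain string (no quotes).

Token 1: literal('T'). Output: "T"
Token 2: literal('T'). Output: "TT"
Token 3: backref(off=2, len=3) (overlapping!). Copied 'TTT' from pos 0. Output: "TTTTT"

Answer: TTTTT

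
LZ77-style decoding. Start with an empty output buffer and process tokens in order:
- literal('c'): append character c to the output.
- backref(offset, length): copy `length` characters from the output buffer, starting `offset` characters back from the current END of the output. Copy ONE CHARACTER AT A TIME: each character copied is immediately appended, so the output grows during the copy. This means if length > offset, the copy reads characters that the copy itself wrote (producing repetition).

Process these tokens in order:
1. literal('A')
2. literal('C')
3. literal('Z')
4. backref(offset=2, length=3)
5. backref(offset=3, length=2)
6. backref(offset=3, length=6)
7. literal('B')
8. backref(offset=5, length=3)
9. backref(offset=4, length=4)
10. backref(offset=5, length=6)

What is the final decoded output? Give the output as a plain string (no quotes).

Answer: ACZCZCCZCCZCCZBZCCBZCCCBZCCC

Derivation:
Token 1: literal('A'). Output: "A"
Token 2: literal('C'). Output: "AC"
Token 3: literal('Z'). Output: "ACZ"
Token 4: backref(off=2, len=3) (overlapping!). Copied 'CZC' from pos 1. Output: "ACZCZC"
Token 5: backref(off=3, len=2). Copied 'CZ' from pos 3. Output: "ACZCZCCZ"
Token 6: backref(off=3, len=6) (overlapping!). Copied 'CCZCCZ' from pos 5. Output: "ACZCZCCZCCZCCZ"
Token 7: literal('B'). Output: "ACZCZCCZCCZCCZB"
Token 8: backref(off=5, len=3). Copied 'ZCC' from pos 10. Output: "ACZCZCCZCCZCCZBZCC"
Token 9: backref(off=4, len=4). Copied 'BZCC' from pos 14. Output: "ACZCZCCZCCZCCZBZCCBZCC"
Token 10: backref(off=5, len=6) (overlapping!). Copied 'CBZCCC' from pos 17. Output: "ACZCZCCZCCZCCZBZCCBZCCCBZCCC"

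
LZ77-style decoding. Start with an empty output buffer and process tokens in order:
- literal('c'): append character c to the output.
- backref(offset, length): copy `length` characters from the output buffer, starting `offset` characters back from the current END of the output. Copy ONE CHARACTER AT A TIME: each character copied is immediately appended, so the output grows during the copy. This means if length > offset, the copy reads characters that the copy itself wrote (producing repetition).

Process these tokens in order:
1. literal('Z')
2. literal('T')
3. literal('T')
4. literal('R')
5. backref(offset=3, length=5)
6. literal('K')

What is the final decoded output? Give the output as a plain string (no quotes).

Token 1: literal('Z'). Output: "Z"
Token 2: literal('T'). Output: "ZT"
Token 3: literal('T'). Output: "ZTT"
Token 4: literal('R'). Output: "ZTTR"
Token 5: backref(off=3, len=5) (overlapping!). Copied 'TTRTT' from pos 1. Output: "ZTTRTTRTT"
Token 6: literal('K'). Output: "ZTTRTTRTTK"

Answer: ZTTRTTRTTK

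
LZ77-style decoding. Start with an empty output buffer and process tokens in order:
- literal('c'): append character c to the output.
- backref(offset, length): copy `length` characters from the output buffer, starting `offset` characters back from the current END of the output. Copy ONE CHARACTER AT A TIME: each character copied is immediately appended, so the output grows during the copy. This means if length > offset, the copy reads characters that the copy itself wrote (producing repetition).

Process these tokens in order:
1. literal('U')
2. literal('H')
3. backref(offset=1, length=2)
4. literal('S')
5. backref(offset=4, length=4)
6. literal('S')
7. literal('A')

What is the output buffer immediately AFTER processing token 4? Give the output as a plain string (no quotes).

Answer: UHHHS

Derivation:
Token 1: literal('U'). Output: "U"
Token 2: literal('H'). Output: "UH"
Token 3: backref(off=1, len=2) (overlapping!). Copied 'HH' from pos 1. Output: "UHHH"
Token 4: literal('S'). Output: "UHHHS"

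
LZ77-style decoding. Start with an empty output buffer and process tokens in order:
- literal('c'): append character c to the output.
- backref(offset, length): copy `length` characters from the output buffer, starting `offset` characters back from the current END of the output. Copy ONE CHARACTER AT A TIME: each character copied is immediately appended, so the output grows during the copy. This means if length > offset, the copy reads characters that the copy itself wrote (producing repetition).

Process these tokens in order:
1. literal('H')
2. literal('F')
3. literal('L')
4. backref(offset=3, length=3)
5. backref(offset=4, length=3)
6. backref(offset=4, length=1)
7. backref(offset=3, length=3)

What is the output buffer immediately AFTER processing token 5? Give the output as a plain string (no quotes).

Answer: HFLHFLLHF

Derivation:
Token 1: literal('H'). Output: "H"
Token 2: literal('F'). Output: "HF"
Token 3: literal('L'). Output: "HFL"
Token 4: backref(off=3, len=3). Copied 'HFL' from pos 0. Output: "HFLHFL"
Token 5: backref(off=4, len=3). Copied 'LHF' from pos 2. Output: "HFLHFLLHF"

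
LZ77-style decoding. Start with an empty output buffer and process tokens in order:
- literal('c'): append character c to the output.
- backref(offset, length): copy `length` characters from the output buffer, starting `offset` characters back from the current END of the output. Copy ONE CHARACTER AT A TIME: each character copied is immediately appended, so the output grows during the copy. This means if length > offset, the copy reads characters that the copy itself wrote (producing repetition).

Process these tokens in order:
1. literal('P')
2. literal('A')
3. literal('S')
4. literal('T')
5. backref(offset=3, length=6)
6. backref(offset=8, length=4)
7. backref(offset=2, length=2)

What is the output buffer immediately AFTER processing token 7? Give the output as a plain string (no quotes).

Answer: PASTASTASTSTASAS

Derivation:
Token 1: literal('P'). Output: "P"
Token 2: literal('A'). Output: "PA"
Token 3: literal('S'). Output: "PAS"
Token 4: literal('T'). Output: "PAST"
Token 5: backref(off=3, len=6) (overlapping!). Copied 'ASTAST' from pos 1. Output: "PASTASTAST"
Token 6: backref(off=8, len=4). Copied 'STAS' from pos 2. Output: "PASTASTASTSTAS"
Token 7: backref(off=2, len=2). Copied 'AS' from pos 12. Output: "PASTASTASTSTASAS"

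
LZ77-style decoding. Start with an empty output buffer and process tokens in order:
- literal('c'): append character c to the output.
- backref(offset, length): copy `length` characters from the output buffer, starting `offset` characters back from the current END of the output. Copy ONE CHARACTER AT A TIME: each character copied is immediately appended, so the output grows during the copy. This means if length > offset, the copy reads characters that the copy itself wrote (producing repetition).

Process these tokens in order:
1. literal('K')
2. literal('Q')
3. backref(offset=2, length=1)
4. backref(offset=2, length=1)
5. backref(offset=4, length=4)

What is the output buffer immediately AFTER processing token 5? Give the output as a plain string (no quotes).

Answer: KQKQKQKQ

Derivation:
Token 1: literal('K'). Output: "K"
Token 2: literal('Q'). Output: "KQ"
Token 3: backref(off=2, len=1). Copied 'K' from pos 0. Output: "KQK"
Token 4: backref(off=2, len=1). Copied 'Q' from pos 1. Output: "KQKQ"
Token 5: backref(off=4, len=4). Copied 'KQKQ' from pos 0. Output: "KQKQKQKQ"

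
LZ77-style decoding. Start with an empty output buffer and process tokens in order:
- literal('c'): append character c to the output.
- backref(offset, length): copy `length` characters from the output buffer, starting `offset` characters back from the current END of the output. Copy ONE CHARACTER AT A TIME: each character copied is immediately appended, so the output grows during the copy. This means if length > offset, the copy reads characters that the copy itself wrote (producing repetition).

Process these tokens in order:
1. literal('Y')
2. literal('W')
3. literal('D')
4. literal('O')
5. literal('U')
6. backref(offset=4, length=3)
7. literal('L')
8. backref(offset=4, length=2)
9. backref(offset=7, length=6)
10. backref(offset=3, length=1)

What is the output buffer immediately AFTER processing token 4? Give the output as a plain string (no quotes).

Token 1: literal('Y'). Output: "Y"
Token 2: literal('W'). Output: "YW"
Token 3: literal('D'). Output: "YWD"
Token 4: literal('O'). Output: "YWDO"

Answer: YWDO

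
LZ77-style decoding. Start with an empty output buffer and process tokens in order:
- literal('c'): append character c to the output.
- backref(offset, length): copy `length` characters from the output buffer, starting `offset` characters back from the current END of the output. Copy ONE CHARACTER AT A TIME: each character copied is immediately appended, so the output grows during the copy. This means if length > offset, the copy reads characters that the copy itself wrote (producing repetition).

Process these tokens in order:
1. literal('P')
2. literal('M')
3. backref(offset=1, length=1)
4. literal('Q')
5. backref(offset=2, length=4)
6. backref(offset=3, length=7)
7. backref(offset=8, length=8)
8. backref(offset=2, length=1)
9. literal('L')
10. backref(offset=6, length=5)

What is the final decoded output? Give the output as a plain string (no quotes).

Answer: PMMQMQMQQMQQMQQQQMQQMQQQLQMQQQ

Derivation:
Token 1: literal('P'). Output: "P"
Token 2: literal('M'). Output: "PM"
Token 3: backref(off=1, len=1). Copied 'M' from pos 1. Output: "PMM"
Token 4: literal('Q'). Output: "PMMQ"
Token 5: backref(off=2, len=4) (overlapping!). Copied 'MQMQ' from pos 2. Output: "PMMQMQMQ"
Token 6: backref(off=3, len=7) (overlapping!). Copied 'QMQQMQQ' from pos 5. Output: "PMMQMQMQQMQQMQQ"
Token 7: backref(off=8, len=8). Copied 'QQMQQMQQ' from pos 7. Output: "PMMQMQMQQMQQMQQQQMQQMQQ"
Token 8: backref(off=2, len=1). Copied 'Q' from pos 21. Output: "PMMQMQMQQMQQMQQQQMQQMQQQ"
Token 9: literal('L'). Output: "PMMQMQMQQMQQMQQQQMQQMQQQL"
Token 10: backref(off=6, len=5). Copied 'QMQQQ' from pos 19. Output: "PMMQMQMQQMQQMQQQQMQQMQQQLQMQQQ"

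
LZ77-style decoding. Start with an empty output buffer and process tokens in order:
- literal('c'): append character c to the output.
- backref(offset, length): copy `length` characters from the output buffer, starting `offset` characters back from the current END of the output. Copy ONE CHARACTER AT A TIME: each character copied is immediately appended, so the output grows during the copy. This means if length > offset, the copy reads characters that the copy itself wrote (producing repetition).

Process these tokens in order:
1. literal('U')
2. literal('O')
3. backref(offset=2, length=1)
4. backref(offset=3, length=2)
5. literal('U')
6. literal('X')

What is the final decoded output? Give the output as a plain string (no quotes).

Answer: UOUUOUX

Derivation:
Token 1: literal('U'). Output: "U"
Token 2: literal('O'). Output: "UO"
Token 3: backref(off=2, len=1). Copied 'U' from pos 0. Output: "UOU"
Token 4: backref(off=3, len=2). Copied 'UO' from pos 0. Output: "UOUUO"
Token 5: literal('U'). Output: "UOUUOU"
Token 6: literal('X'). Output: "UOUUOUX"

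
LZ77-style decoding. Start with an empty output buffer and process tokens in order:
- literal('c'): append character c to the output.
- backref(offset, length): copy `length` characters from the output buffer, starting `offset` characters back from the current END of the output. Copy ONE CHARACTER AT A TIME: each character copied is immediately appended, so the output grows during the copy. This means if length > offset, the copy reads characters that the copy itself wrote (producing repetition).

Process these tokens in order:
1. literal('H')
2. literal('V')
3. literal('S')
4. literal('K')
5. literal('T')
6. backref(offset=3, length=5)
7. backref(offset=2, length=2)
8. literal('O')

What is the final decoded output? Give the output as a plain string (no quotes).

Answer: HVSKTSKTSKSKO

Derivation:
Token 1: literal('H'). Output: "H"
Token 2: literal('V'). Output: "HV"
Token 3: literal('S'). Output: "HVS"
Token 4: literal('K'). Output: "HVSK"
Token 5: literal('T'). Output: "HVSKT"
Token 6: backref(off=3, len=5) (overlapping!). Copied 'SKTSK' from pos 2. Output: "HVSKTSKTSK"
Token 7: backref(off=2, len=2). Copied 'SK' from pos 8. Output: "HVSKTSKTSKSK"
Token 8: literal('O'). Output: "HVSKTSKTSKSKO"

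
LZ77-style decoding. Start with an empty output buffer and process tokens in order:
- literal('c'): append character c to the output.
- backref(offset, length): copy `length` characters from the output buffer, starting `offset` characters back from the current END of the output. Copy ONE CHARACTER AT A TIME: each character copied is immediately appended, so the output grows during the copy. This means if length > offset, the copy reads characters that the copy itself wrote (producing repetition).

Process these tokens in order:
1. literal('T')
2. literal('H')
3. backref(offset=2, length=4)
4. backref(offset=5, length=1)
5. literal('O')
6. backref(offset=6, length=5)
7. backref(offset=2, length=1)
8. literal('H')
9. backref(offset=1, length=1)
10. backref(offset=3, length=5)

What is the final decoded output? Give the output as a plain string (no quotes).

Answer: THTHTHHOTHTHHHHHHHHHH

Derivation:
Token 1: literal('T'). Output: "T"
Token 2: literal('H'). Output: "TH"
Token 3: backref(off=2, len=4) (overlapping!). Copied 'THTH' from pos 0. Output: "THTHTH"
Token 4: backref(off=5, len=1). Copied 'H' from pos 1. Output: "THTHTHH"
Token 5: literal('O'). Output: "THTHTHHO"
Token 6: backref(off=6, len=5). Copied 'THTHH' from pos 2. Output: "THTHTHHOTHTHH"
Token 7: backref(off=2, len=1). Copied 'H' from pos 11. Output: "THTHTHHOTHTHHH"
Token 8: literal('H'). Output: "THTHTHHOTHTHHHH"
Token 9: backref(off=1, len=1). Copied 'H' from pos 14. Output: "THTHTHHOTHTHHHHH"
Token 10: backref(off=3, len=5) (overlapping!). Copied 'HHHHH' from pos 13. Output: "THTHTHHOTHTHHHHHHHHHH"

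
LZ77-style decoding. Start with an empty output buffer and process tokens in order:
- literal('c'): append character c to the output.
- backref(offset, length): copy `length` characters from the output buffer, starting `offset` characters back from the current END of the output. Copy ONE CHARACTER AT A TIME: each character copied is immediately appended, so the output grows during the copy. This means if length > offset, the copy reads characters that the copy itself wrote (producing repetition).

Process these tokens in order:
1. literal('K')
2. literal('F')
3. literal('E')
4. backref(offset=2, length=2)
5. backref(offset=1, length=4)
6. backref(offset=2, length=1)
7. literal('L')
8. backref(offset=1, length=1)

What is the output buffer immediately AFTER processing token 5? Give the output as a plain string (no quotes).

Answer: KFEFEEEEE

Derivation:
Token 1: literal('K'). Output: "K"
Token 2: literal('F'). Output: "KF"
Token 3: literal('E'). Output: "KFE"
Token 4: backref(off=2, len=2). Copied 'FE' from pos 1. Output: "KFEFE"
Token 5: backref(off=1, len=4) (overlapping!). Copied 'EEEE' from pos 4. Output: "KFEFEEEEE"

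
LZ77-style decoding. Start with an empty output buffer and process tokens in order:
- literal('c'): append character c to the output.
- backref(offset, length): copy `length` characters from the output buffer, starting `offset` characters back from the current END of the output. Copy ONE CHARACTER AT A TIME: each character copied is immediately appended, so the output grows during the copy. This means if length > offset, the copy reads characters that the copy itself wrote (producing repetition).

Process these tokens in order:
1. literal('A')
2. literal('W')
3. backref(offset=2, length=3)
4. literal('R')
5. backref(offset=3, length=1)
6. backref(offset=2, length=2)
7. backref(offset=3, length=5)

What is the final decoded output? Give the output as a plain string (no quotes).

Token 1: literal('A'). Output: "A"
Token 2: literal('W'). Output: "AW"
Token 3: backref(off=2, len=3) (overlapping!). Copied 'AWA' from pos 0. Output: "AWAWA"
Token 4: literal('R'). Output: "AWAWAR"
Token 5: backref(off=3, len=1). Copied 'W' from pos 3. Output: "AWAWARW"
Token 6: backref(off=2, len=2). Copied 'RW' from pos 5. Output: "AWAWARWRW"
Token 7: backref(off=3, len=5) (overlapping!). Copied 'WRWWR' from pos 6. Output: "AWAWARWRWWRWWR"

Answer: AWAWARWRWWRWWR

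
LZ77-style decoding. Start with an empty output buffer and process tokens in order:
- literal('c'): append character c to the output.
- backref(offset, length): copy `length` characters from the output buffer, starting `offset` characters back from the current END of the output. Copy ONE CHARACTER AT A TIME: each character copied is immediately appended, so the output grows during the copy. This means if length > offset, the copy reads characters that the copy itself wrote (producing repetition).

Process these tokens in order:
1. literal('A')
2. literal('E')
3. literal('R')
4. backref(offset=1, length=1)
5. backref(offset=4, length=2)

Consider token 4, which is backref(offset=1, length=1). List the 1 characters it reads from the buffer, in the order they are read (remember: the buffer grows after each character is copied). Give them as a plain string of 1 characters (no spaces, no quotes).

Token 1: literal('A'). Output: "A"
Token 2: literal('E'). Output: "AE"
Token 3: literal('R'). Output: "AER"
Token 4: backref(off=1, len=1). Buffer before: "AER" (len 3)
  byte 1: read out[2]='R', append. Buffer now: "AERR"

Answer: R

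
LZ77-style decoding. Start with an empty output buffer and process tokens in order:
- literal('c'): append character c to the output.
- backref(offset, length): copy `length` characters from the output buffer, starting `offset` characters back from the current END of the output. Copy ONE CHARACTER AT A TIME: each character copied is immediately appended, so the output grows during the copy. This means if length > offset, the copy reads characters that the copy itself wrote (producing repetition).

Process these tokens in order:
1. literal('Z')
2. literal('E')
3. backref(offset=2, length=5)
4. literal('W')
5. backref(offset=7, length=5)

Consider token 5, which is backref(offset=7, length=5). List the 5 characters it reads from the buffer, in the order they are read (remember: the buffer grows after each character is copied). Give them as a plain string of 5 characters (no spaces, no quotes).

Answer: EZEZE

Derivation:
Token 1: literal('Z'). Output: "Z"
Token 2: literal('E'). Output: "ZE"
Token 3: backref(off=2, len=5) (overlapping!). Copied 'ZEZEZ' from pos 0. Output: "ZEZEZEZ"
Token 4: literal('W'). Output: "ZEZEZEZW"
Token 5: backref(off=7, len=5). Buffer before: "ZEZEZEZW" (len 8)
  byte 1: read out[1]='E', append. Buffer now: "ZEZEZEZWE"
  byte 2: read out[2]='Z', append. Buffer now: "ZEZEZEZWEZ"
  byte 3: read out[3]='E', append. Buffer now: "ZEZEZEZWEZE"
  byte 4: read out[4]='Z', append. Buffer now: "ZEZEZEZWEZEZ"
  byte 5: read out[5]='E', append. Buffer now: "ZEZEZEZWEZEZE"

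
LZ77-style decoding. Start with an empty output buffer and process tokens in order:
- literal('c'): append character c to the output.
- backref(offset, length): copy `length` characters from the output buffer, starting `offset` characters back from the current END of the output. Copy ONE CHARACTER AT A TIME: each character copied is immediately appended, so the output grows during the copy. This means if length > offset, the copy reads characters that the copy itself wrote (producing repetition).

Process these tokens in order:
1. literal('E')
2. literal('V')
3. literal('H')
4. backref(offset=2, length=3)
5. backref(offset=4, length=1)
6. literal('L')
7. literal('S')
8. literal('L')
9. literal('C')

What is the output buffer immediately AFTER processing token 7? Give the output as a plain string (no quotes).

Token 1: literal('E'). Output: "E"
Token 2: literal('V'). Output: "EV"
Token 3: literal('H'). Output: "EVH"
Token 4: backref(off=2, len=3) (overlapping!). Copied 'VHV' from pos 1. Output: "EVHVHV"
Token 5: backref(off=4, len=1). Copied 'H' from pos 2. Output: "EVHVHVH"
Token 6: literal('L'). Output: "EVHVHVHL"
Token 7: literal('S'). Output: "EVHVHVHLS"

Answer: EVHVHVHLS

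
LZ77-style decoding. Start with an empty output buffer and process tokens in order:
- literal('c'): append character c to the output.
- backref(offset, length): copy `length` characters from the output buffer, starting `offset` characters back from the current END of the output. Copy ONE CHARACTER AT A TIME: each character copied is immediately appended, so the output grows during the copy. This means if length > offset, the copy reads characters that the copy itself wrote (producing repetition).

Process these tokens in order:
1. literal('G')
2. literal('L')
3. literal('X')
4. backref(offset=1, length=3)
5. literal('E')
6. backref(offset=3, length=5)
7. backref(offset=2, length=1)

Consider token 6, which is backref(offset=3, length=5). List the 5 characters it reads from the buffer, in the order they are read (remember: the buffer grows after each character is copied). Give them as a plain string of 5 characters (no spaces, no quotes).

Token 1: literal('G'). Output: "G"
Token 2: literal('L'). Output: "GL"
Token 3: literal('X'). Output: "GLX"
Token 4: backref(off=1, len=3) (overlapping!). Copied 'XXX' from pos 2. Output: "GLXXXX"
Token 5: literal('E'). Output: "GLXXXXE"
Token 6: backref(off=3, len=5). Buffer before: "GLXXXXE" (len 7)
  byte 1: read out[4]='X', append. Buffer now: "GLXXXXEX"
  byte 2: read out[5]='X', append. Buffer now: "GLXXXXEXX"
  byte 3: read out[6]='E', append. Buffer now: "GLXXXXEXXE"
  byte 4: read out[7]='X', append. Buffer now: "GLXXXXEXXEX"
  byte 5: read out[8]='X', append. Buffer now: "GLXXXXEXXEXX"

Answer: XXEXX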